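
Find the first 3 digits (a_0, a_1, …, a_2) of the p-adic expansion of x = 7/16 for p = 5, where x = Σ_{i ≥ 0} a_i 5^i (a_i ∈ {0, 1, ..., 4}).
(a_0, …, a_2) = (2, 0, 4)

v_5(7/16) = 0 (numerator and denominator both coprime to 5), so x ∈ ℤ_5^×. Compute digits iteratively via a_i = x_i mod 5, x_{i+1} = (x_i − a_i)/5, with x_0 = x:
  x_0 = 7/16;  a_0 = 2;  x_1 = (x_0 − 2)/5 = -5/16
  x_1 = -5/16;  a_1 = 0;  x_2 = (x_1 − 0)/5 = -1/16
  x_2 = -1/16;  a_2 = 4;  x_3 = (x_2 − 4)/5 = -13/16
Digits: (2, 0, 4).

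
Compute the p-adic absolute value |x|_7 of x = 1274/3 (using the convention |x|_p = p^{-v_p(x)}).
|1274/3|_7 = 1/49

Step 1 — compute v_7(x) by factoring powers of 7 out of the numerator and denominator: v_7(1274/3) = 2. Step 2 — apply |x|_p = p^{-v_p(x)} = 7^{-2} = 1/49.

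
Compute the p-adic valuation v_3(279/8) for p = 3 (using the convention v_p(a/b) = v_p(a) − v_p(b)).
v_3(279/8) = 2

Factor powers of 3 from the numerator and denominator of the reduced fraction: 279 = 3^2 · 31 and 8 = 3^0 · 8. Apply v_p(a/b) = v_p(a) − v_p(b): v_3(279/8) = 2 − 0 = 2.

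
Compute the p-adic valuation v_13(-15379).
v_13(-15379) = 3

v_13(n) is the largest exponent k such that 13^k divides n. Factor out: -15379 = -13^3 · 7. (Sign doesn't affect v_p.) So v_13(-15379) = 3.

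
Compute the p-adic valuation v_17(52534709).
v_17(52534709) = 5

v_17(n) is the largest exponent k such that 17^k divides n. Factor out: 52534709 = 17^5 · 37. (Sign doesn't affect v_p.) So v_17(52534709) = 5.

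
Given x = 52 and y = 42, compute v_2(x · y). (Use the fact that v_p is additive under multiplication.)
v_2(2184) = 3

v_p(x) = 2 (factor: 52 = 2^2 · 13); v_p(y) = 1 (factor: 42 = 2^1 · 21). Additivity: v_p(xy) = v_p(x) + v_p(y) = 2 + 1 = 3. (Direct check: xy = 2184 = 2^3 · (273).)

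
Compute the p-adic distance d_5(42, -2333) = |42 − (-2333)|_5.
d_5(42, -2333) = 1/125

Step 1 — x − y = 42 − (-2333) = 2375. Step 2 — v_5(2375) = 3 (factor: 2375 = (5^3 · 19); the sign does not affect v_p). Step 3 — |x − y|_5 = 5^{-3} = 1/125.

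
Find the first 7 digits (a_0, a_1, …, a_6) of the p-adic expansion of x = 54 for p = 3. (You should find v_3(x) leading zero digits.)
(a_0, …, a_6) = (0, 0, 0, 2, 0, 0, 0)

v_3(54) = 3, so a_0 = ... = a_2 = 0. Factor out: x = 3^3 · u with u = 2 a unit in ℤ_3. Expand u iteratively via a_{v+i} = u_i mod 3, u_{i+1} = (u_i − a_{v+i})/3:
  u_0 = 2;  a_3 = 2;  u_1 = (u_0 − 2)/3 = 0
  u_1 = 0;  a_4 = 0;  u_2 = (u_1 − 0)/3 = 0
  u_2 = 0;  a_5 = 0;  u_3 = (u_2 − 0)/3 = 0
  u_3 = 0;  a_6 = 0;  u_4 = (u_3 − 0)/3 = 0
Digits: (0, 0, 0, 2, 0, 0, 0).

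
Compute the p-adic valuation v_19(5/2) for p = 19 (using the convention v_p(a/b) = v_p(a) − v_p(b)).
v_19(5/2) = 0

Factor powers of 19 from the numerator and denominator of the reduced fraction: 5 = 19^0 · 5 and 2 = 19^0 · 2. Apply v_p(a/b) = v_p(a) − v_p(b): v_19(5/2) = 0 − 0 = 0.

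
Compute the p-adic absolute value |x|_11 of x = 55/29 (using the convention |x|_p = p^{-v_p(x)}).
|55/29|_11 = 1/11

Step 1 — compute v_11(x) by factoring powers of 11 out of the numerator and denominator: v_11(55/29) = 1. Step 2 — apply |x|_p = p^{-v_p(x)} = 11^{-1} = 1/11.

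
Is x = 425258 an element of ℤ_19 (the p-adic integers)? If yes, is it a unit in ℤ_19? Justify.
x ∈ ℤ_19 but not a unit; v_19(x) = 3 > 0

ℤ_19 = {x ∈ ℚ_19 : v_19(x) ≥ 0} and ℤ_19^× = {x ∈ ℤ_19 : v_19(x) = 0}. Here v_19(425258) = v_19(num) − v_19(den) = 3; compare against these criteria.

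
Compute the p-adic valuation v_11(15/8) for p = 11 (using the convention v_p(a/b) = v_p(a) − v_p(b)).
v_11(15/8) = 0

Factor powers of 11 from the numerator and denominator of the reduced fraction: 15 = 11^0 · 15 and 8 = 11^0 · 8. Apply v_p(a/b) = v_p(a) − v_p(b): v_11(15/8) = 0 − 0 = 0.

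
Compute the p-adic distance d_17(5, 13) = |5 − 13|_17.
d_17(5, 13) = 1

Step 1 — x − y = 5 − 13 = -8. Step 2 — v_17(-8) = 0 (factor: -8 = −(17^0 · 8); the sign does not affect v_p). Step 3 — |x − y|_17 = 17^{0} = 1.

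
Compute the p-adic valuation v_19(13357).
v_19(13357) = 2

v_19(n) is the largest exponent k such that 19^k divides n. Factor out: 13357 = 19^2 · 37. (Sign doesn't affect v_p.) So v_19(13357) = 2.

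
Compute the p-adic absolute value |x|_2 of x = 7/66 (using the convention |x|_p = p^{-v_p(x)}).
|7/66|_2 = 2

Step 1 — compute v_2(x) by factoring powers of 2 out of the numerator and denominator: v_2(7/66) = -1. Step 2 — apply |x|_p = p^{-v_p(x)} = 2^{1} = 2.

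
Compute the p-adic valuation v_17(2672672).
v_17(2672672) = 4

v_17(n) is the largest exponent k such that 17^k divides n. Factor out: 2672672 = 17^4 · 32. (Sign doesn't affect v_p.) So v_17(2672672) = 4.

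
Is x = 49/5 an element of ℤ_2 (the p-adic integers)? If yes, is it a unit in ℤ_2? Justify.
x ∈ ℤ_2^× (unit); v_2(x) = 0

ℤ_2 = {x ∈ ℚ_2 : v_2(x) ≥ 0} and ℤ_2^× = {x ∈ ℤ_2 : v_2(x) = 0}. Here v_2(49/5) = v_2(num) − v_2(den) = 0; compare against these criteria.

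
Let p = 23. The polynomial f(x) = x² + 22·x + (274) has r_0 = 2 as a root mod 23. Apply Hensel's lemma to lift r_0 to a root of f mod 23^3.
r_2 = 5890 (mod 12167)

Hensel: r_{i+1} = r_i − f(r_i)·(f′(r_i))^{-1} mod 23^{i+2}, f′(x) = 2x + 22. Iterate:
  r_0 = 2 (mod 23)
  r_1 = 71 (mod 529)
  r_2 = 5890 (mod 12167)
Final: r = 5890 satisfies f(r) ≡ 0 mod 23^3.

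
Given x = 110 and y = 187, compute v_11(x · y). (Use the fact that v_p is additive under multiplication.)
v_11(20570) = 2

v_p(x) = 1 (factor: 110 = 11^1 · 10); v_p(y) = 1 (factor: 187 = 11^1 · 17). Additivity: v_p(xy) = v_p(x) + v_p(y) = 1 + 1 = 2. (Direct check: xy = 20570 = 11^2 · (170).)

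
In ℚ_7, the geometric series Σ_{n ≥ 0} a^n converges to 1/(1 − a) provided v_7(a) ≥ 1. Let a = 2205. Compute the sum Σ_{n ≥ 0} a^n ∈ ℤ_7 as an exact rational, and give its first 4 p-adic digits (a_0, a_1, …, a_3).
Σ a^n = 1/(1 − a) = -1/2204;  first 4 digits = (1, 0, 3, 6)

v_7(a) = 2 ≥ 1, so the series converges in ℤ_7 to 1/(1 − a) = 1/(1 − 2205) = -1/2204. Expand this rational in ℤ_7: compute digits iteratively via d_i = x_i mod 7, x_{i+1} = (x_i − d_i)/7. The first 4 digits are (1, 0, 3, 6).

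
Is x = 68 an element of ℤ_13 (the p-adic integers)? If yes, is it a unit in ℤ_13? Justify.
x ∈ ℤ_13^× (unit); v_13(x) = 0

ℤ_13 = {x ∈ ℚ_13 : v_13(x) ≥ 0} and ℤ_13^× = {x ∈ ℤ_13 : v_13(x) = 0}. Here v_13(68) = v_13(num) − v_13(den) = 0; compare against these criteria.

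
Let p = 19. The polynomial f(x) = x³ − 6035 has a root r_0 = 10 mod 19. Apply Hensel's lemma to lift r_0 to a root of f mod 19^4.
r_3 = 17072 (mod 130321)

Hensel: r_{i+1} = r_i − f(r_i)/f′(r_i) mod 19^{i+2}, where f′(x) = 3x². Iterate:
  r_0 = 10 (mod 19)
  r_1 = 105 (mod 361)
  r_2 = 3354 (mod 6859)
  r_3 = 17072 (mod 130321)
Final: r = 17072 with f(r) ≡ 0 mod 19^4.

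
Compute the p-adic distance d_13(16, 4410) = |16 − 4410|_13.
d_13(16, 4410) = 1/2197

Step 1 — x − y = 16 − 4410 = -4394. Step 2 — v_13(-4394) = 3 (factor: -4394 = −(13^3 · 2); the sign does not affect v_p). Step 3 — |x − y|_13 = 13^{-3} = 1/2197.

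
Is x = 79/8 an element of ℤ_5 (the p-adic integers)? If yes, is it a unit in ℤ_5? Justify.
x ∈ ℤ_5^× (unit); v_5(x) = 0

ℤ_5 = {x ∈ ℚ_5 : v_5(x) ≥ 0} and ℤ_5^× = {x ∈ ℤ_5 : v_5(x) = 0}. Here v_5(79/8) = v_5(num) − v_5(den) = 0; compare against these criteria.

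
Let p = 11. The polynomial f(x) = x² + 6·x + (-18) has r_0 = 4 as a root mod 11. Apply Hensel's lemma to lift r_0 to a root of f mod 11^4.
r_3 = 9717 (mod 14641)

Hensel: r_{i+1} = r_i − f(r_i)·(f′(r_i))^{-1} mod 11^{i+2}, f′(x) = 2x + 6. Iterate:
  r_0 = 4 (mod 11)
  r_1 = 37 (mod 121)
  r_2 = 400 (mod 1331)
  r_3 = 9717 (mod 14641)
Final: r = 9717 satisfies f(r) ≡ 0 mod 11^4.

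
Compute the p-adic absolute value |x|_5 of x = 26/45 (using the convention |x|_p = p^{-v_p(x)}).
|26/45|_5 = 5

Step 1 — compute v_5(x) by factoring powers of 5 out of the numerator and denominator: v_5(26/45) = -1. Step 2 — apply |x|_p = p^{-v_p(x)} = 5^{1} = 5.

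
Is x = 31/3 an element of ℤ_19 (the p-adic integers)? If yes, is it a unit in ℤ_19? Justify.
x ∈ ℤ_19^× (unit); v_19(x) = 0

ℤ_19 = {x ∈ ℚ_19 : v_19(x) ≥ 0} and ℤ_19^× = {x ∈ ℤ_19 : v_19(x) = 0}. Here v_19(31/3) = v_19(num) − v_19(den) = 0; compare against these criteria.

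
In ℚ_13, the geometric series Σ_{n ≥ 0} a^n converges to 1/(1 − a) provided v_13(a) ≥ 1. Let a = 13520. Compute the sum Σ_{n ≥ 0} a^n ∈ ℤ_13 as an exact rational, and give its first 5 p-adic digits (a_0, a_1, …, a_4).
Σ a^n = 1/(1 − a) = -1/13519;  first 5 digits = (1, 0, 2, 6, 4)

v_13(a) = 2 ≥ 1, so the series converges in ℤ_13 to 1/(1 − a) = 1/(1 − 13520) = -1/13519. Expand this rational in ℤ_13: compute digits iteratively via d_i = x_i mod 13, x_{i+1} = (x_i − d_i)/13. The first 5 digits are (1, 0, 2, 6, 4).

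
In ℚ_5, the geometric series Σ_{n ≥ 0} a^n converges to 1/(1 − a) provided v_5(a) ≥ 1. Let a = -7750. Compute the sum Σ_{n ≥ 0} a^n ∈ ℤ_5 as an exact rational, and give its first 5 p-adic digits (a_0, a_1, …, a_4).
Σ a^n = 1/(1 − a) = 1/7751;  first 5 digits = (1, 0, 0, 3, 2)

v_5(a) = 3 ≥ 1, so the series converges in ℤ_5 to 1/(1 − a) = 1/(1 − (-7750)) = 1/7751. Expand this rational in ℤ_5: compute digits iteratively via d_i = x_i mod 5, x_{i+1} = (x_i − d_i)/5. The first 5 digits are (1, 0, 0, 3, 2).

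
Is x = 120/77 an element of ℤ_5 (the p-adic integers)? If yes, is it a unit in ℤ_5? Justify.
x ∈ ℤ_5 but not a unit; v_5(x) = 1 > 0

ℤ_5 = {x ∈ ℚ_5 : v_5(x) ≥ 0} and ℤ_5^× = {x ∈ ℤ_5 : v_5(x) = 0}. Here v_5(120/77) = v_5(num) − v_5(den) = 1; compare against these criteria.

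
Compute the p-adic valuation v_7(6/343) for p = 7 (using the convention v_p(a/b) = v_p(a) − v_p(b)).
v_7(6/343) = -3

Factor powers of 7 from the numerator and denominator of the reduced fraction: 6 = 7^0 · 6 and 343 = 7^3 · 1. Apply v_p(a/b) = v_p(a) − v_p(b): v_7(6/343) = 0 − 3 = -3.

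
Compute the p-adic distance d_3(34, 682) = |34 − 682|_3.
d_3(34, 682) = 1/81

Step 1 — x − y = 34 − 682 = -648. Step 2 — v_3(-648) = 4 (factor: -648 = −(3^4 · 8); the sign does not affect v_p). Step 3 — |x − y|_3 = 3^{-4} = 1/81.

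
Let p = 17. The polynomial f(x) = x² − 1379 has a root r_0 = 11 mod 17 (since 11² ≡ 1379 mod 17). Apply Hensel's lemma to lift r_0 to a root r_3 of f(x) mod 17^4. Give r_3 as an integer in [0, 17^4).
r_3 = 79622 (mod 83521)

Hensel's recurrence: r_{i+1} = r_i − f(r_i)·(f′(r_i))^{-1} mod 17^{i+2}, with f′(x) = 2x. Iterate:
  r_0 = 11 (mod 17)
  r_1 = 147 (mod 289)
  r_2 = 1014 (mod 4913)
  r_3 = 79622 (mod 83521)
Final: r_3 = 79622, and one checks f(r_3) ≡ 0 mod 17^4.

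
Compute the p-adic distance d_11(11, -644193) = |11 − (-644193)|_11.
d_11(11, -644193) = 1/161051

Step 1 — x − y = 11 − (-644193) = 644204. Step 2 — v_11(644204) = 5 (factor: 644204 = (11^5 · 4); the sign does not affect v_p). Step 3 — |x − y|_11 = 11^{-5} = 1/161051.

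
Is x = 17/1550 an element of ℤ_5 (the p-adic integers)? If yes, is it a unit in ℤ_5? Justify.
x ∉ ℤ_5 (v_5(x) = -2 < 0)

ℤ_5 = {x ∈ ℚ_5 : v_5(x) ≥ 0} and ℤ_5^× = {x ∈ ℤ_5 : v_5(x) = 0}. Here v_5(17/1550) = v_5(num) − v_5(den) = -2; compare against these criteria.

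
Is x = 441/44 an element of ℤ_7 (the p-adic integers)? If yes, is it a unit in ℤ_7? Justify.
x ∈ ℤ_7 but not a unit; v_7(x) = 2 > 0

ℤ_7 = {x ∈ ℚ_7 : v_7(x) ≥ 0} and ℤ_7^× = {x ∈ ℤ_7 : v_7(x) = 0}. Here v_7(441/44) = v_7(num) − v_7(den) = 2; compare against these criteria.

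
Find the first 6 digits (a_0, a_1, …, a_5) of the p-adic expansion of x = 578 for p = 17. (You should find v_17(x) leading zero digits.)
(a_0, …, a_5) = (0, 0, 2, 0, 0, 0)

v_17(578) = 2, so a_0 = ... = a_1 = 0. Factor out: x = 17^2 · u with u = 2 a unit in ℤ_17. Expand u iteratively via a_{v+i} = u_i mod 17, u_{i+1} = (u_i − a_{v+i})/17:
  u_0 = 2;  a_2 = 2;  u_1 = (u_0 − 2)/17 = 0
  u_1 = 0;  a_3 = 0;  u_2 = (u_1 − 0)/17 = 0
  u_2 = 0;  a_4 = 0;  u_3 = (u_2 − 0)/17 = 0
  u_3 = 0;  a_5 = 0;  u_4 = (u_3 − 0)/17 = 0
Digits: (0, 0, 2, 0, 0, 0).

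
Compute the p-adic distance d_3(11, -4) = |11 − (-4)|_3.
d_3(11, -4) = 1/3

Step 1 — x − y = 11 − (-4) = 15. Step 2 — v_3(15) = 1 (factor: 15 = (3^1 · 5); the sign does not affect v_p). Step 3 — |x − y|_3 = 3^{-1} = 1/3.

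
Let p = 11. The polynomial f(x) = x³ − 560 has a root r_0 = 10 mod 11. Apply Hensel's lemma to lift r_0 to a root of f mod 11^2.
r_1 = 65 (mod 121)

Hensel: r_{i+1} = r_i − f(r_i)/f′(r_i) mod 11^{i+2}, where f′(x) = 3x². Iterate:
  r_0 = 10 (mod 11)
  r_1 = 65 (mod 121)
Final: r = 65 with f(r) ≡ 0 mod 11^2.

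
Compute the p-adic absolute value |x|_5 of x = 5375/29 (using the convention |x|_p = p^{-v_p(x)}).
|5375/29|_5 = 1/125

Step 1 — compute v_5(x) by factoring powers of 5 out of the numerator and denominator: v_5(5375/29) = 3. Step 2 — apply |x|_p = p^{-v_p(x)} = 5^{-3} = 1/125.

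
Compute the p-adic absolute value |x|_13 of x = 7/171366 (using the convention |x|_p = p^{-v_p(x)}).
|7/171366|_13 = 28561

Step 1 — compute v_13(x) by factoring powers of 13 out of the numerator and denominator: v_13(7/171366) = -4. Step 2 — apply |x|_p = p^{-v_p(x)} = 13^{4} = 28561.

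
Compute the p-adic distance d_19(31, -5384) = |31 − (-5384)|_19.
d_19(31, -5384) = 1/361

Step 1 — x − y = 31 − (-5384) = 5415. Step 2 — v_19(5415) = 2 (factor: 5415 = (19^2 · 15); the sign does not affect v_p). Step 3 — |x − y|_19 = 19^{-2} = 1/361.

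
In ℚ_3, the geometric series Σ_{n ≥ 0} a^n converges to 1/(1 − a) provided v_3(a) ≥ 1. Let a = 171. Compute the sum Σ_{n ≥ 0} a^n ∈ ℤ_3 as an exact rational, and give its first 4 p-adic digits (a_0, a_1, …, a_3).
Σ a^n = 1/(1 − a) = -1/170;  first 4 digits = (1, 0, 1, 0)

v_3(a) = 2 ≥ 1, so the series converges in ℤ_3 to 1/(1 − a) = 1/(1 − 171) = -1/170. Expand this rational in ℤ_3: compute digits iteratively via d_i = x_i mod 3, x_{i+1} = (x_i − d_i)/3. The first 4 digits are (1, 0, 1, 0).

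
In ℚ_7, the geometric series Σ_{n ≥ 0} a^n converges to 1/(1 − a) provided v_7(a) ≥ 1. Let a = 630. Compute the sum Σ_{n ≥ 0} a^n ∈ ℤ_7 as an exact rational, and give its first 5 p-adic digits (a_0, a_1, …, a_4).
Σ a^n = 1/(1 − a) = -1/629;  first 5 digits = (1, 6, 6, 2, 2)

v_7(a) = 1 ≥ 1, so the series converges in ℤ_7 to 1/(1 − a) = 1/(1 − 630) = -1/629. Expand this rational in ℤ_7: compute digits iteratively via d_i = x_i mod 7, x_{i+1} = (x_i − d_i)/7. The first 5 digits are (1, 6, 6, 2, 2).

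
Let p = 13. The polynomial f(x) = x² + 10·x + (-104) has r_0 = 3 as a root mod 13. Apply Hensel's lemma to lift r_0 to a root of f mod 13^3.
r_2 = 588 (mod 2197)

Hensel: r_{i+1} = r_i − f(r_i)·(f′(r_i))^{-1} mod 13^{i+2}, f′(x) = 2x + 10. Iterate:
  r_0 = 3 (mod 13)
  r_1 = 81 (mod 169)
  r_2 = 588 (mod 2197)
Final: r = 588 satisfies f(r) ≡ 0 mod 13^3.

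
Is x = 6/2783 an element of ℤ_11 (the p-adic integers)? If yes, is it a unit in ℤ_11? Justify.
x ∉ ℤ_11 (v_11(x) = -2 < 0)

ℤ_11 = {x ∈ ℚ_11 : v_11(x) ≥ 0} and ℤ_11^× = {x ∈ ℤ_11 : v_11(x) = 0}. Here v_11(6/2783) = v_11(num) − v_11(den) = -2; compare against these criteria.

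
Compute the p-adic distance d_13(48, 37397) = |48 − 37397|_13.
d_13(48, 37397) = 1/2197

Step 1 — x − y = 48 − 37397 = -37349. Step 2 — v_13(-37349) = 3 (factor: -37349 = −(13^3 · 17); the sign does not affect v_p). Step 3 — |x − y|_13 = 13^{-3} = 1/2197.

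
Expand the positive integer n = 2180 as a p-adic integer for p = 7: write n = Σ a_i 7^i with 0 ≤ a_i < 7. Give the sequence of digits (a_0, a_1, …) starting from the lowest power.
(a_0, a_1, …) = (3, 3, 2, 6)

Repeated division by 7 gives the digits low-to-high: 2180 = 3 + 3·7^1 + 2·7^2 + 6·7^3. Digit sequence: (3, 3, 2, 6).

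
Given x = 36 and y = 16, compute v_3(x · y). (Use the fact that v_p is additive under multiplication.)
v_3(576) = 2

v_p(x) = 2 (factor: 36 = 3^2 · 4); v_p(y) = 0 (factor: 16 = 3^0 · 16). Additivity: v_p(xy) = v_p(x) + v_p(y) = 2 + 0 = 2. (Direct check: xy = 576 = 3^2 · (64).)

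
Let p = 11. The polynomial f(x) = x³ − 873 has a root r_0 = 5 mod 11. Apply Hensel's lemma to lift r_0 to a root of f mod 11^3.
r_2 = 115 (mod 1331)

Hensel: r_{i+1} = r_i − f(r_i)/f′(r_i) mod 11^{i+2}, where f′(x) = 3x². Iterate:
  r_0 = 5 (mod 11)
  r_1 = 115 (mod 121)
  r_2 = 115 (mod 1331)
Final: r = 115 with f(r) ≡ 0 mod 11^3.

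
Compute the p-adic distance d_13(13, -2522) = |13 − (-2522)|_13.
d_13(13, -2522) = 1/169

Step 1 — x − y = 13 − (-2522) = 2535. Step 2 — v_13(2535) = 2 (factor: 2535 = (13^2 · 15); the sign does not affect v_p). Step 3 — |x − y|_13 = 13^{-2} = 1/169.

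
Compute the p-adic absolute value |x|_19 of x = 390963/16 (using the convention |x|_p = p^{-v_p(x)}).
|390963/16|_19 = 1/130321

Step 1 — compute v_19(x) by factoring powers of 19 out of the numerator and denominator: v_19(390963/16) = 4. Step 2 — apply |x|_p = p^{-v_p(x)} = 19^{-4} = 1/130321.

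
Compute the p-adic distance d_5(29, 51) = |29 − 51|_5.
d_5(29, 51) = 1

Step 1 — x − y = 29 − 51 = -22. Step 2 — v_5(-22) = 0 (factor: -22 = −(5^0 · 22); the sign does not affect v_p). Step 3 — |x − y|_5 = 5^{0} = 1.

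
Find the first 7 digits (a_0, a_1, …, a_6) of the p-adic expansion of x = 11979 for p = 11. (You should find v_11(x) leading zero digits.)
(a_0, …, a_6) = (0, 0, 0, 9, 0, 0, 0)

v_11(11979) = 3, so a_0 = ... = a_2 = 0. Factor out: x = 11^3 · u with u = 9 a unit in ℤ_11. Expand u iteratively via a_{v+i} = u_i mod 11, u_{i+1} = (u_i − a_{v+i})/11:
  u_0 = 9;  a_3 = 9;  u_1 = (u_0 − 9)/11 = 0
  u_1 = 0;  a_4 = 0;  u_2 = (u_1 − 0)/11 = 0
  u_2 = 0;  a_5 = 0;  u_3 = (u_2 − 0)/11 = 0
  u_3 = 0;  a_6 = 0;  u_4 = (u_3 − 0)/11 = 0
Digits: (0, 0, 0, 9, 0, 0, 0).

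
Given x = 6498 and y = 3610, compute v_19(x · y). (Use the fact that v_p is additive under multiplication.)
v_19(23457780) = 4

v_p(x) = 2 (factor: 6498 = 19^2 · 18); v_p(y) = 2 (factor: 3610 = 19^2 · 10). Additivity: v_p(xy) = v_p(x) + v_p(y) = 2 + 2 = 4. (Direct check: xy = 23457780 = 19^4 · (180).)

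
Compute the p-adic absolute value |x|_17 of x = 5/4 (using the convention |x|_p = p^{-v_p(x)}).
|5/4|_17 = 1

Step 1 — compute v_17(x) by factoring powers of 17 out of the numerator and denominator: v_17(5/4) = 0. Step 2 — apply |x|_p = p^{-v_p(x)} = 17^{0} = 1.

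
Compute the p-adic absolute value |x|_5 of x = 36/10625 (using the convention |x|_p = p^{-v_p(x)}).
|36/10625|_5 = 625

Step 1 — compute v_5(x) by factoring powers of 5 out of the numerator and denominator: v_5(36/10625) = -4. Step 2 — apply |x|_p = p^{-v_p(x)} = 5^{4} = 625.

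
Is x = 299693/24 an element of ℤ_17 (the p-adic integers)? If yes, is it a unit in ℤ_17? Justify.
x ∈ ℤ_17 but not a unit; v_17(x) = 3 > 0

ℤ_17 = {x ∈ ℚ_17 : v_17(x) ≥ 0} and ℤ_17^× = {x ∈ ℤ_17 : v_17(x) = 0}. Here v_17(299693/24) = v_17(num) − v_17(den) = 3; compare against these criteria.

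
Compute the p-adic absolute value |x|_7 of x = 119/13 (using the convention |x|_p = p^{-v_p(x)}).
|119/13|_7 = 1/7

Step 1 — compute v_7(x) by factoring powers of 7 out of the numerator and denominator: v_7(119/13) = 1. Step 2 — apply |x|_p = p^{-v_p(x)} = 7^{-1} = 1/7.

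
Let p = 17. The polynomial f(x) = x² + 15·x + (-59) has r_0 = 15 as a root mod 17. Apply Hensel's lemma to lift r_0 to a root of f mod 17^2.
r_1 = 32 (mod 289)

Hensel: r_{i+1} = r_i − f(r_i)·(f′(r_i))^{-1} mod 17^{i+2}, f′(x) = 2x + 15. Iterate:
  r_0 = 15 (mod 17)
  r_1 = 32 (mod 289)
Final: r = 32 satisfies f(r) ≡ 0 mod 17^2.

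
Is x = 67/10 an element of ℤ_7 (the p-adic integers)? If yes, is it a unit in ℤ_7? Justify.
x ∈ ℤ_7^× (unit); v_7(x) = 0

ℤ_7 = {x ∈ ℚ_7 : v_7(x) ≥ 0} and ℤ_7^× = {x ∈ ℤ_7 : v_7(x) = 0}. Here v_7(67/10) = v_7(num) − v_7(den) = 0; compare against these criteria.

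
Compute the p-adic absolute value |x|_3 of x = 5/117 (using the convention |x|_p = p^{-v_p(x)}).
|5/117|_3 = 9

Step 1 — compute v_3(x) by factoring powers of 3 out of the numerator and denominator: v_3(5/117) = -2. Step 2 — apply |x|_p = p^{-v_p(x)} = 3^{2} = 9.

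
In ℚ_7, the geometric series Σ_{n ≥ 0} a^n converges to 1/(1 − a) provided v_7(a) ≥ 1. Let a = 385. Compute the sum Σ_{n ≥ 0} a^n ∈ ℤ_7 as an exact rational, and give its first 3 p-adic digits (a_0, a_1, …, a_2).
Σ a^n = 1/(1 − a) = -1/384;  first 3 digits = (1, 6, 1)

v_7(a) = 1 ≥ 1, so the series converges in ℤ_7 to 1/(1 − a) = 1/(1 − 385) = -1/384. Expand this rational in ℤ_7: compute digits iteratively via d_i = x_i mod 7, x_{i+1} = (x_i − d_i)/7. The first 3 digits are (1, 6, 1).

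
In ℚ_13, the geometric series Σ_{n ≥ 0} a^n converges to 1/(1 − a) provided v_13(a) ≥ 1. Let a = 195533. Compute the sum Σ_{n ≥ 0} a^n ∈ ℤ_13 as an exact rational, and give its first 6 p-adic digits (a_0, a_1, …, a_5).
Σ a^n = 1/(1 − a) = -1/195532;  first 6 digits = (1, 0, 0, 11, 6, 0)

v_13(a) = 3 ≥ 1, so the series converges in ℤ_13 to 1/(1 − a) = 1/(1 − 195533) = -1/195532. Expand this rational in ℤ_13: compute digits iteratively via d_i = x_i mod 13, x_{i+1} = (x_i − d_i)/13. The first 6 digits are (1, 0, 0, 11, 6, 0).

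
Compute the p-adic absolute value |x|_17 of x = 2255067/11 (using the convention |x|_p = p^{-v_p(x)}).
|2255067/11|_17 = 1/83521

Step 1 — compute v_17(x) by factoring powers of 17 out of the numerator and denominator: v_17(2255067/11) = 4. Step 2 — apply |x|_p = p^{-v_p(x)} = 17^{-4} = 1/83521.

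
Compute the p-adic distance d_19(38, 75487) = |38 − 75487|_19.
d_19(38, 75487) = 1/6859

Step 1 — x − y = 38 − 75487 = -75449. Step 2 — v_19(-75449) = 3 (factor: -75449 = −(19^3 · 11); the sign does not affect v_p). Step 3 — |x − y|_19 = 19^{-3} = 1/6859.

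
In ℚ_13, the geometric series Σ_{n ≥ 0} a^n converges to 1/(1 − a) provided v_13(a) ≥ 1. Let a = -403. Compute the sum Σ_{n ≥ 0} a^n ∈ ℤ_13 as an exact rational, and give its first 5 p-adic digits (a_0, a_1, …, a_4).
Σ a^n = 1/(1 − a) = 1/404;  first 5 digits = (1, 8, 9, 0, 3)

v_13(a) = 1 ≥ 1, so the series converges in ℤ_13 to 1/(1 − a) = 1/(1 − (-403)) = 1/404. Expand this rational in ℤ_13: compute digits iteratively via d_i = x_i mod 13, x_{i+1} = (x_i − d_i)/13. The first 5 digits are (1, 8, 9, 0, 3).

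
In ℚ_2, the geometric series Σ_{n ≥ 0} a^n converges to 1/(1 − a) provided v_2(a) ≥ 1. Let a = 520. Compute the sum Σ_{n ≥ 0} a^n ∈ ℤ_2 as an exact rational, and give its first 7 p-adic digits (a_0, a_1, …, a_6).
Σ a^n = 1/(1 − a) = -1/519;  first 7 digits = (1, 0, 0, 1, 0, 0, 1)

v_2(a) = 3 ≥ 1, so the series converges in ℤ_2 to 1/(1 − a) = 1/(1 − 520) = -1/519. Expand this rational in ℤ_2: compute digits iteratively via d_i = x_i mod 2, x_{i+1} = (x_i − d_i)/2. The first 7 digits are (1, 0, 0, 1, 0, 0, 1).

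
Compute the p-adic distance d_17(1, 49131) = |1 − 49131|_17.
d_17(1, 49131) = 1/4913

Step 1 — x − y = 1 − 49131 = -49130. Step 2 — v_17(-49130) = 3 (factor: -49130 = −(17^3 · 10); the sign does not affect v_p). Step 3 — |x − y|_17 = 17^{-3} = 1/4913.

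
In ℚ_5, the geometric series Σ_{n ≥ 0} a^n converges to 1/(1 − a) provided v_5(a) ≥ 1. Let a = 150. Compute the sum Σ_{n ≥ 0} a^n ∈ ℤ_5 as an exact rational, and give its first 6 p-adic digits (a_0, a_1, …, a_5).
Σ a^n = 1/(1 − a) = -1/149;  first 6 digits = (1, 0, 1, 1, 1, 2)

v_5(a) = 2 ≥ 1, so the series converges in ℤ_5 to 1/(1 − a) = 1/(1 − 150) = -1/149. Expand this rational in ℤ_5: compute digits iteratively via d_i = x_i mod 5, x_{i+1} = (x_i − d_i)/5. The first 6 digits are (1, 0, 1, 1, 1, 2).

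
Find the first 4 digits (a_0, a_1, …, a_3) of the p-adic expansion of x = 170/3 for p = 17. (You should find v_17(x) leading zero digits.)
(a_0, …, a_3) = (0, 9, 11, 5)

v_17(170/3) = 1, so a_0 = ... = a_0 = 0. Factor out: x = 17^1 · u with u = 10/3 a unit in ℤ_17. Expand u iteratively via a_{v+i} = u_i mod 17, u_{i+1} = (u_i − a_{v+i})/17:
  u_0 = 10/3;  a_1 = 9;  u_1 = (u_0 − 9)/17 = -1/3
  u_1 = -1/3;  a_2 = 11;  u_2 = (u_1 − 11)/17 = -2/3
  u_2 = -2/3;  a_3 = 5;  u_3 = (u_2 − 5)/17 = -1/3
Digits: (0, 9, 11, 5).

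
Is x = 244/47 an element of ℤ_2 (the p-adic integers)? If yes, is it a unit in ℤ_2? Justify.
x ∈ ℤ_2 but not a unit; v_2(x) = 2 > 0

ℤ_2 = {x ∈ ℚ_2 : v_2(x) ≥ 0} and ℤ_2^× = {x ∈ ℤ_2 : v_2(x) = 0}. Here v_2(244/47) = v_2(num) − v_2(den) = 2; compare against these criteria.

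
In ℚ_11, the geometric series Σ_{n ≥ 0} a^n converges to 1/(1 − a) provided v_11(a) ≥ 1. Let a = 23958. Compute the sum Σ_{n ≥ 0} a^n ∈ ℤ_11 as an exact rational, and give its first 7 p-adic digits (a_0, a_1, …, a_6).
Σ a^n = 1/(1 − a) = -1/23957;  first 7 digits = (1, 0, 0, 7, 1, 0, 5)

v_11(a) = 3 ≥ 1, so the series converges in ℤ_11 to 1/(1 − a) = 1/(1 − 23958) = -1/23957. Expand this rational in ℤ_11: compute digits iteratively via d_i = x_i mod 11, x_{i+1} = (x_i − d_i)/11. The first 7 digits are (1, 0, 0, 7, 1, 0, 5).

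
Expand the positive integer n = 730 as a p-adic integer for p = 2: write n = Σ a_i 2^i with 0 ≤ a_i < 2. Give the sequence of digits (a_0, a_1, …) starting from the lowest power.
(a_0, a_1, …) = (0, 1, 0, 1, 1, 0, 1, 1, 0, 1)

Repeated division by 2 gives the digits low-to-high: 730 = 1·2^1 + 1·2^3 + 1·2^4 + 1·2^6 + 1·2^7 + 1·2^9. Digit sequence: (0, 1, 0, 1, 1, 0, 1, 1, 0, 1).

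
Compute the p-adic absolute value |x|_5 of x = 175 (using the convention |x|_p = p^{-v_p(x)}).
|175|_5 = 1/25

Step 1 — compute v_5(x) by factoring powers of 5 out of the numerator and denominator: v_5(175) = 2. Step 2 — apply |x|_p = p^{-v_p(x)} = 5^{-2} = 1/25.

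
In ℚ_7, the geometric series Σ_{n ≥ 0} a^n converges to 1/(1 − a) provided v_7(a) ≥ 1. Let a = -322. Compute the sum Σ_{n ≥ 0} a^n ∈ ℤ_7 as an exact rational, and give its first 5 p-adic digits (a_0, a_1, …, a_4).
Σ a^n = 1/(1 − a) = 1/323;  first 5 digits = (1, 3, 2, 6, 1)

v_7(a) = 1 ≥ 1, so the series converges in ℤ_7 to 1/(1 − a) = 1/(1 − (-322)) = 1/323. Expand this rational in ℤ_7: compute digits iteratively via d_i = x_i mod 7, x_{i+1} = (x_i − d_i)/7. The first 5 digits are (1, 3, 2, 6, 1).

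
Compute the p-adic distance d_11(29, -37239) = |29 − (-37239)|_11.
d_11(29, -37239) = 1/1331

Step 1 — x − y = 29 − (-37239) = 37268. Step 2 — v_11(37268) = 3 (factor: 37268 = (11^3 · 28); the sign does not affect v_p). Step 3 — |x − y|_11 = 11^{-3} = 1/1331.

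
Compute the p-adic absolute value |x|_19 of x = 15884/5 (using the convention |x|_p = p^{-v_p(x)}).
|15884/5|_19 = 1/361

Step 1 — compute v_19(x) by factoring powers of 19 out of the numerator and denominator: v_19(15884/5) = 2. Step 2 — apply |x|_p = p^{-v_p(x)} = 19^{-2} = 1/361.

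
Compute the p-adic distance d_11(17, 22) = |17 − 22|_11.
d_11(17, 22) = 1

Step 1 — x − y = 17 − 22 = -5. Step 2 — v_11(-5) = 0 (factor: -5 = −(11^0 · 5); the sign does not affect v_p). Step 3 — |x − y|_11 = 11^{0} = 1.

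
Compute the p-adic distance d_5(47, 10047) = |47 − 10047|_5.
d_5(47, 10047) = 1/625

Step 1 — x − y = 47 − 10047 = -10000. Step 2 — v_5(-10000) = 4 (factor: -10000 = −(5^4 · 16); the sign does not affect v_p). Step 3 — |x − y|_5 = 5^{-4} = 1/625.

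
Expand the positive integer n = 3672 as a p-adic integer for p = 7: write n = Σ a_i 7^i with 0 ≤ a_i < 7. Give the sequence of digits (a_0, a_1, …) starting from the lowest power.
(a_0, a_1, …) = (4, 6, 4, 3, 1)

Repeated division by 7 gives the digits low-to-high: 3672 = 4 + 6·7^1 + 4·7^2 + 3·7^3 + 1·7^4. Digit sequence: (4, 6, 4, 3, 1).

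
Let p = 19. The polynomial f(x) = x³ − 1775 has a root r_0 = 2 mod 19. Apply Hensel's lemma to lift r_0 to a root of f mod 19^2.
r_1 = 59 (mod 361)

Hensel: r_{i+1} = r_i − f(r_i)/f′(r_i) mod 19^{i+2}, where f′(x) = 3x². Iterate:
  r_0 = 2 (mod 19)
  r_1 = 59 (mod 361)
Final: r = 59 with f(r) ≡ 0 mod 19^2.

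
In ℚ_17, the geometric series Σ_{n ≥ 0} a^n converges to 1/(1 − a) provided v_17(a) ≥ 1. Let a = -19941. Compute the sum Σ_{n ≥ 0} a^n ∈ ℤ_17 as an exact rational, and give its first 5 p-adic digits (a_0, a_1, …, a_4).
Σ a^n = 1/(1 − a) = 1/19942;  first 5 digits = (1, 0, 16, 12, 0)

v_17(a) = 2 ≥ 1, so the series converges in ℤ_17 to 1/(1 − a) = 1/(1 − (-19941)) = 1/19942. Expand this rational in ℤ_17: compute digits iteratively via d_i = x_i mod 17, x_{i+1} = (x_i − d_i)/17. The first 5 digits are (1, 0, 16, 12, 0).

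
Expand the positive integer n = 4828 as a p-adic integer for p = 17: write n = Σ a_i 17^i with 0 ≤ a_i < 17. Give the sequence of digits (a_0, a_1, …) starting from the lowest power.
(a_0, a_1, …) = (0, 12, 16)

Repeated division by 17 gives the digits low-to-high: 4828 = 12·17^1 + 16·17^2. Digit sequence: (0, 12, 16).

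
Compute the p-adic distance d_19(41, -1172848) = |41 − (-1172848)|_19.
d_19(41, -1172848) = 1/130321

Step 1 — x − y = 41 − (-1172848) = 1172889. Step 2 — v_19(1172889) = 4 (factor: 1172889 = (19^4 · 9); the sign does not affect v_p). Step 3 — |x − y|_19 = 19^{-4} = 1/130321.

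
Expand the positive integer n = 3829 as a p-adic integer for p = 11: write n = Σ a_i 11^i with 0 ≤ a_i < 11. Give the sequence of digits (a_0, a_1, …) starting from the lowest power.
(a_0, a_1, …) = (1, 7, 9, 2)

Repeated division by 11 gives the digits low-to-high: 3829 = 1 + 7·11^1 + 9·11^2 + 2·11^3. Digit sequence: (1, 7, 9, 2).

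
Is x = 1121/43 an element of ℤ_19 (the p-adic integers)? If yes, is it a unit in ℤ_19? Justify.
x ∈ ℤ_19 but not a unit; v_19(x) = 1 > 0

ℤ_19 = {x ∈ ℚ_19 : v_19(x) ≥ 0} and ℤ_19^× = {x ∈ ℤ_19 : v_19(x) = 0}. Here v_19(1121/43) = v_19(num) − v_19(den) = 1; compare against these criteria.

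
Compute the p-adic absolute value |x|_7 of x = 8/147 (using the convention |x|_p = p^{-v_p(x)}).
|8/147|_7 = 49

Step 1 — compute v_7(x) by factoring powers of 7 out of the numerator and denominator: v_7(8/147) = -2. Step 2 — apply |x|_p = p^{-v_p(x)} = 7^{2} = 49.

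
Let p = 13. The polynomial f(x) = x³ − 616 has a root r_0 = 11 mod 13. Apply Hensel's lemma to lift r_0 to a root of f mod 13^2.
r_1 = 50 (mod 169)

Hensel: r_{i+1} = r_i − f(r_i)/f′(r_i) mod 13^{i+2}, where f′(x) = 3x². Iterate:
  r_0 = 11 (mod 13)
  r_1 = 50 (mod 169)
Final: r = 50 with f(r) ≡ 0 mod 13^2.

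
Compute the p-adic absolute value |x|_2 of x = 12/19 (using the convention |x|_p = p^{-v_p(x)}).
|12/19|_2 = 1/4

Step 1 — compute v_2(x) by factoring powers of 2 out of the numerator and denominator: v_2(12/19) = 2. Step 2 — apply |x|_p = p^{-v_p(x)} = 2^{-2} = 1/4.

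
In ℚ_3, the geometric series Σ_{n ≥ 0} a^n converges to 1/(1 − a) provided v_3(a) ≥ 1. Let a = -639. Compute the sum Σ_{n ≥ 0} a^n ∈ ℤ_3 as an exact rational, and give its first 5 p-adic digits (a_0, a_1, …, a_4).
Σ a^n = 1/(1 − a) = 1/640;  first 5 digits = (1, 0, 1, 0, 2)

v_3(a) = 2 ≥ 1, so the series converges in ℤ_3 to 1/(1 − a) = 1/(1 − (-639)) = 1/640. Expand this rational in ℤ_3: compute digits iteratively via d_i = x_i mod 3, x_{i+1} = (x_i − d_i)/3. The first 5 digits are (1, 0, 1, 0, 2).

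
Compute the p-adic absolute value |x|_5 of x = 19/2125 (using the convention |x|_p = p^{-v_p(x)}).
|19/2125|_5 = 125

Step 1 — compute v_5(x) by factoring powers of 5 out of the numerator and denominator: v_5(19/2125) = -3. Step 2 — apply |x|_p = p^{-v_p(x)} = 5^{3} = 125.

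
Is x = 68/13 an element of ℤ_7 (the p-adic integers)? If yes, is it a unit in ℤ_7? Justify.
x ∈ ℤ_7^× (unit); v_7(x) = 0

ℤ_7 = {x ∈ ℚ_7 : v_7(x) ≥ 0} and ℤ_7^× = {x ∈ ℤ_7 : v_7(x) = 0}. Here v_7(68/13) = v_7(num) − v_7(den) = 0; compare against these criteria.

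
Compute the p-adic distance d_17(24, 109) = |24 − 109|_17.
d_17(24, 109) = 1/17

Step 1 — x − y = 24 − 109 = -85. Step 2 — v_17(-85) = 1 (factor: -85 = −(17^1 · 5); the sign does not affect v_p). Step 3 — |x − y|_17 = 17^{-1} = 1/17.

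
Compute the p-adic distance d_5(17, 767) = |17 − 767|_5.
d_5(17, 767) = 1/125

Step 1 — x − y = 17 − 767 = -750. Step 2 — v_5(-750) = 3 (factor: -750 = −(5^3 · 6); the sign does not affect v_p). Step 3 — |x − y|_5 = 5^{-3} = 1/125.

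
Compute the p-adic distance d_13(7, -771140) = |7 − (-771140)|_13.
d_13(7, -771140) = 1/28561

Step 1 — x − y = 7 − (-771140) = 771147. Step 2 — v_13(771147) = 4 (factor: 771147 = (13^4 · 27); the sign does not affect v_p). Step 3 — |x − y|_13 = 13^{-4} = 1/28561.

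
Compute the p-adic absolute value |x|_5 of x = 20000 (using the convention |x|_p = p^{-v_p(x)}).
|20000|_5 = 1/625

Step 1 — compute v_5(x) by factoring powers of 5 out of the numerator and denominator: v_5(20000) = 4. Step 2 — apply |x|_p = p^{-v_p(x)} = 5^{-4} = 1/625.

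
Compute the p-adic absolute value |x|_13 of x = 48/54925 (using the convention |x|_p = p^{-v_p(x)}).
|48/54925|_13 = 2197

Step 1 — compute v_13(x) by factoring powers of 13 out of the numerator and denominator: v_13(48/54925) = -3. Step 2 — apply |x|_p = p^{-v_p(x)} = 13^{3} = 2197.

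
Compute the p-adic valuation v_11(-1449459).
v_11(-1449459) = 5

v_11(n) is the largest exponent k such that 11^k divides n. Factor out: -1449459 = -11^5 · 9. (Sign doesn't affect v_p.) So v_11(-1449459) = 5.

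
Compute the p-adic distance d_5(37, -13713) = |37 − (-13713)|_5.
d_5(37, -13713) = 1/625

Step 1 — x − y = 37 − (-13713) = 13750. Step 2 — v_5(13750) = 4 (factor: 13750 = (5^4 · 22); the sign does not affect v_p). Step 3 — |x − y|_5 = 5^{-4} = 1/625.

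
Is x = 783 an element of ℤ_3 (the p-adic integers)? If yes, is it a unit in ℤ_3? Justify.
x ∈ ℤ_3 but not a unit; v_3(x) = 3 > 0

ℤ_3 = {x ∈ ℚ_3 : v_3(x) ≥ 0} and ℤ_3^× = {x ∈ ℤ_3 : v_3(x) = 0}. Here v_3(783) = v_3(num) − v_3(den) = 3; compare against these criteria.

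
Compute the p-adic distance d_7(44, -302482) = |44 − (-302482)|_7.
d_7(44, -302482) = 1/16807

Step 1 — x − y = 44 − (-302482) = 302526. Step 2 — v_7(302526) = 5 (factor: 302526 = (7^5 · 18); the sign does not affect v_p). Step 3 — |x − y|_7 = 7^{-5} = 1/16807.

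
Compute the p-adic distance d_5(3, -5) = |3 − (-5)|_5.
d_5(3, -5) = 1

Step 1 — x − y = 3 − (-5) = 8. Step 2 — v_5(8) = 0 (factor: 8 = (5^0 · 8); the sign does not affect v_p). Step 3 — |x − y|_5 = 5^{0} = 1.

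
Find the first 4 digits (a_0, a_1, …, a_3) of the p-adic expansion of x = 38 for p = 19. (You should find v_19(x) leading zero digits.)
(a_0, …, a_3) = (0, 2, 0, 0)

v_19(38) = 1, so a_0 = ... = a_0 = 0. Factor out: x = 19^1 · u with u = 2 a unit in ℤ_19. Expand u iteratively via a_{v+i} = u_i mod 19, u_{i+1} = (u_i − a_{v+i})/19:
  u_0 = 2;  a_1 = 2;  u_1 = (u_0 − 2)/19 = 0
  u_1 = 0;  a_2 = 0;  u_2 = (u_1 − 0)/19 = 0
  u_2 = 0;  a_3 = 0;  u_3 = (u_2 − 0)/19 = 0
Digits: (0, 2, 0, 0).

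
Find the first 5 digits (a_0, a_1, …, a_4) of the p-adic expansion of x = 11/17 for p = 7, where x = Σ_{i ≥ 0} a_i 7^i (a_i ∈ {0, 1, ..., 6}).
(a_0, …, a_4) = (6, 5, 0, 4, 6)

v_7(11/17) = 0 (numerator and denominator both coprime to 7), so x ∈ ℤ_7^×. Compute digits iteratively via a_i = x_i mod 7, x_{i+1} = (x_i − a_i)/7, with x_0 = x:
  x_0 = 11/17;  a_0 = 6;  x_1 = (x_0 − 6)/7 = -13/17
  x_1 = -13/17;  a_1 = 5;  x_2 = (x_1 − 5)/7 = -14/17
  x_2 = -14/17;  a_2 = 0;  x_3 = (x_2 − 0)/7 = -2/17
  x_3 = -2/17;  a_3 = 4;  x_4 = (x_3 − 4)/7 = -10/17
  x_4 = -10/17;  a_4 = 6;  x_5 = (x_4 − 6)/7 = -16/17
Digits: (6, 5, 0, 4, 6).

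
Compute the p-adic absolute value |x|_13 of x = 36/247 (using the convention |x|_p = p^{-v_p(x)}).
|36/247|_13 = 13

Step 1 — compute v_13(x) by factoring powers of 13 out of the numerator and denominator: v_13(36/247) = -1. Step 2 — apply |x|_p = p^{-v_p(x)} = 13^{1} = 13.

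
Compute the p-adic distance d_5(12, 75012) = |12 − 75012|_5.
d_5(12, 75012) = 1/3125

Step 1 — x − y = 12 − 75012 = -75000. Step 2 — v_5(-75000) = 5 (factor: -75000 = −(5^5 · 24); the sign does not affect v_p). Step 3 — |x − y|_5 = 5^{-5} = 1/3125.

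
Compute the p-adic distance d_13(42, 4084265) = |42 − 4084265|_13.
d_13(42, 4084265) = 1/371293

Step 1 — x − y = 42 − 4084265 = -4084223. Step 2 — v_13(-4084223) = 5 (factor: -4084223 = −(13^5 · 11); the sign does not affect v_p). Step 3 — |x − y|_13 = 13^{-5} = 1/371293.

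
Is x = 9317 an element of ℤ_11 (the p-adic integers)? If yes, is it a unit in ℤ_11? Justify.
x ∈ ℤ_11 but not a unit; v_11(x) = 3 > 0

ℤ_11 = {x ∈ ℚ_11 : v_11(x) ≥ 0} and ℤ_11^× = {x ∈ ℤ_11 : v_11(x) = 0}. Here v_11(9317) = v_11(num) − v_11(den) = 3; compare against these criteria.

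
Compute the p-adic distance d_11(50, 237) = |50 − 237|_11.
d_11(50, 237) = 1/11

Step 1 — x − y = 50 − 237 = -187. Step 2 — v_11(-187) = 1 (factor: -187 = −(11^1 · 17); the sign does not affect v_p). Step 3 — |x − y|_11 = 11^{-1} = 1/11.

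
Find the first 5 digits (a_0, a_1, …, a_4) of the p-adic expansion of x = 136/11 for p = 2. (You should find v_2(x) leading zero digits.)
(a_0, …, a_4) = (0, 0, 0, 1, 1)

v_2(136/11) = 3, so a_0 = ... = a_2 = 0. Factor out: x = 2^3 · u with u = 17/11 a unit in ℤ_2. Expand u iteratively via a_{v+i} = u_i mod 2, u_{i+1} = (u_i − a_{v+i})/2:
  u_0 = 17/11;  a_3 = 1;  u_1 = (u_0 − 1)/2 = 3/11
  u_1 = 3/11;  a_4 = 1;  u_2 = (u_1 − 1)/2 = -4/11
Digits: (0, 0, 0, 1, 1).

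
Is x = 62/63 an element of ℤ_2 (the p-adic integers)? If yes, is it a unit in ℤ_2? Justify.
x ∈ ℤ_2 but not a unit; v_2(x) = 1 > 0

ℤ_2 = {x ∈ ℚ_2 : v_2(x) ≥ 0} and ℤ_2^× = {x ∈ ℤ_2 : v_2(x) = 0}. Here v_2(62/63) = v_2(num) − v_2(den) = 1; compare against these criteria.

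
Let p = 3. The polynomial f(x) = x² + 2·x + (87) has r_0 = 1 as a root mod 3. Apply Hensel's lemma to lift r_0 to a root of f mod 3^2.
r_1 = 1 (mod 9)

Hensel: r_{i+1} = r_i − f(r_i)·(f′(r_i))^{-1} mod 3^{i+2}, f′(x) = 2x + 2. Iterate:
  r_0 = 1 (mod 3)
  r_1 = 1 (mod 9)
Final: r = 1 satisfies f(r) ≡ 0 mod 3^2.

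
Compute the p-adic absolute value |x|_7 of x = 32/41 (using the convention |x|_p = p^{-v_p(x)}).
|32/41|_7 = 1

Step 1 — compute v_7(x) by factoring powers of 7 out of the numerator and denominator: v_7(32/41) = 0. Step 2 — apply |x|_p = p^{-v_p(x)} = 7^{0} = 1.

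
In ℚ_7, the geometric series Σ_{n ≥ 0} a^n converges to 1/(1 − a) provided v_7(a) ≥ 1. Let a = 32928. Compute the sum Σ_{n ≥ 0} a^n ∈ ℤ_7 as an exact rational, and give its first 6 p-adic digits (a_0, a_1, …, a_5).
Σ a^n = 1/(1 − a) = -1/32927;  first 6 digits = (1, 0, 0, 5, 6, 1)

v_7(a) = 3 ≥ 1, so the series converges in ℤ_7 to 1/(1 − a) = 1/(1 − 32928) = -1/32927. Expand this rational in ℤ_7: compute digits iteratively via d_i = x_i mod 7, x_{i+1} = (x_i − d_i)/7. The first 6 digits are (1, 0, 0, 5, 6, 1).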